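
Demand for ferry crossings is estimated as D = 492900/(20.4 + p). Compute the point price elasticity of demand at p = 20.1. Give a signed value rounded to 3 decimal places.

dD/dp = −492900/(20.4 + p)² = -300.503. At p = 20.1, D = 12170.4.
Ed = (dD/dp)·(p/D) = (-300.503) × (20.1/12170.4) = -0.49629…

-0.496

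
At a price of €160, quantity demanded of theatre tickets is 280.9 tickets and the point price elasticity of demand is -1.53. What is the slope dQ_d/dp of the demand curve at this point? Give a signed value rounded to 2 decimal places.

-2.69

Ed = (dQ_d/dp)·(p/Q_d) ⇒ dQ_d/dp = Ed·Q_d/p = (-1.53)·280.9/160 = -2.6861…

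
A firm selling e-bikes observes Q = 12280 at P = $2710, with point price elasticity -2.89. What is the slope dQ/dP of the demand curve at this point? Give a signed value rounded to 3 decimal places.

Ed = (dQ/dP)·(P/Q) ⇒ dQ/dP = Ed·Q/P = (-2.89)·12280/2710 = -13.09564…

-13.096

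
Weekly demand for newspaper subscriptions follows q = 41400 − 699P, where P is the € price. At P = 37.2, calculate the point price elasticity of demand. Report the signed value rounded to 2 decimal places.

dq/dP = −699. At P = 37.2, q = 41400 − 699(37.2) = 15397.2.
Ed = (dq/dP)·(P/q) = −699 × (37.2/15397.2) = -1.6888…

-1.69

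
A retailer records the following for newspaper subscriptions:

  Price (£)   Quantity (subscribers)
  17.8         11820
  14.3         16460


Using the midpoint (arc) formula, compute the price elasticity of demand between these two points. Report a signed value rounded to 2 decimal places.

-1.50

%ΔQ = (16460 − 11820) / [(11820 + 16460)/2] = 4640/14140 = 0.328147…
%ΔP = (14.3 − 17.8) / [(17.8 + 14.3)/2] = -3.5/16.05 = -0.218068…
Arc Ed = %ΔQ / %ΔP = (4640/14140) / (-3.5/16.05) = -1.5047…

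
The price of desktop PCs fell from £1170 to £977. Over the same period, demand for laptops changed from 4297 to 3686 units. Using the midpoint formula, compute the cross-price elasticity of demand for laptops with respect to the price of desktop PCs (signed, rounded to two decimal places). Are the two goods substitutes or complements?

0.85; substitutes

%ΔQ_{laptops} = (3686 − 4297)/avg = -611/3991.5 = -0.153075…
%ΔP_{desktop PCs} = (977 − 1170)/avg = -193/1073.5 = -0.179785…
E_cross = (-611/3991.5) / (-193/1073.5) = 0.8514…
E_cross > 0 ⇒ the goods are substitutes.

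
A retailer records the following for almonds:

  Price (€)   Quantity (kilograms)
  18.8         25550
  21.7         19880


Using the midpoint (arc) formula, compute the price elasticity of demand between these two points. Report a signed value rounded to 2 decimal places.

%ΔQ = (19880 − 25550) / [(25550 + 19880)/2] = -5670/22715 = -0.249614…
%ΔP = (21.7 − 18.8) / [(18.8 + 21.7)/2] = 2.9/20.25 = 0.143209…
Arc Ed = %ΔQ / %ΔP = (-5670/22715) / (2.9/20.25) = -1.7429…

-1.74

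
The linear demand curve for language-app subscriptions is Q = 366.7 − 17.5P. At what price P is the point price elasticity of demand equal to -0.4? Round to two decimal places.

Ed = −17.5P/(366.7 − 17.5P). Set this equal to -0.4:
17.5P = 0.4·(366.7 − 17.5P) ⇒ 17.5P(1 + 0.4) = 0.4·366.7
P = 0.4·366.7 / (17.5·1.4) = 5.9869…

5.99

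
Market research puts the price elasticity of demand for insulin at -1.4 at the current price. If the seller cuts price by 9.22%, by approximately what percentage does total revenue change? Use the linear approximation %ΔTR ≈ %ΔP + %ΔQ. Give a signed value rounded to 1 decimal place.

%ΔQ ≈ Ed × %ΔP = (-1.4) × (-9.22%) = +12.9080%
%ΔTR ≈ %ΔP + %ΔQ = (-9.22%) + (+12.9080%) = +3.6880%

+3.7%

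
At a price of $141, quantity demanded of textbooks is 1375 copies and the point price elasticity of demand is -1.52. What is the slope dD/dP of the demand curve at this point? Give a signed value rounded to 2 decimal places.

-14.82

Ed = (dD/dP)·(P/D) ⇒ dD/dP = Ed·D/P = (-1.52)·1375/141 = -14.8226…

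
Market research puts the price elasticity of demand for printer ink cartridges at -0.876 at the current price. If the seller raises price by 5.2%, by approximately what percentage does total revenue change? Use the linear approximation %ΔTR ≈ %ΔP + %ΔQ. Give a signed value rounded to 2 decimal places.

+0.64%

%ΔQ ≈ Ed × %ΔP = (-0.876) × (+5.2%) = -4.5552%
%ΔTR ≈ %ΔP + %ΔQ = (+5.2%) + (-4.5552%) = +0.6448%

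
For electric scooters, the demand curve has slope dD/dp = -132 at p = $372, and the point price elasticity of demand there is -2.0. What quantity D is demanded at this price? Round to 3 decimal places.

24552.000

Ed = (dD/dp)·(p/D) ⇒ D = (dD/dp)·p/Ed = (-132)·372/(-2.0) = 24552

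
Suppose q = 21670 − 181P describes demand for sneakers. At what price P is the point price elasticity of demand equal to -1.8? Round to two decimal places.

Ed = −181P/(21670 − 181P). Set this equal to -1.8:
181P = 1.8·(21670 − 181P) ⇒ 181P(1 + 1.8) = 1.8·21670
P = 1.8·21670 / (181·2.8) = 76.9652…

76.97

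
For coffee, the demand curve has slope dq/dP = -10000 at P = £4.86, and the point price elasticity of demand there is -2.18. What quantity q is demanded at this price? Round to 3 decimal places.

22293.578

Ed = (dq/dP)·(P/q) ⇒ q = (dq/dP)·P/Ed = (-10000)·4.86/(-2.18) = 22293.57798…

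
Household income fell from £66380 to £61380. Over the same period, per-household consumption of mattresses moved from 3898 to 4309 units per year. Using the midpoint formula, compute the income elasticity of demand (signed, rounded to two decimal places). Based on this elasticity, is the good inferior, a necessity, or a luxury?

-1.28; inferior

%ΔQ = (4309 − 3898)/[( 3898 + 4309)/2] = 411/4103.5 = 0.100158…
%ΔIncome = (61380 − 66380)/[( 66380 + 61380)/2] = -5000/63880 = -0.078271…
E_income = (411/4103.5) / (-5000/63880) = -1.2796…
E_income < 0 ⇒ inferior good.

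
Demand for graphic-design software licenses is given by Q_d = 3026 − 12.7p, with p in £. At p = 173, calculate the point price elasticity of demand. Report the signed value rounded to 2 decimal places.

-2.65

dQ_d/dp = −12.7. At p = 173, Q_d = 3026 − 12.7(173) = 828.9.
Ed = (dQ_d/dp)·(p/Q_d) = −12.7 × (173/828.9) = -2.6506…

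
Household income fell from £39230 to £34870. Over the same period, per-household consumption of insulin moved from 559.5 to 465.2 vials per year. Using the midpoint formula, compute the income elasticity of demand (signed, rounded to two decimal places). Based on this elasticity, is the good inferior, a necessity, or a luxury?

%ΔQ = (465.2 − 559.5)/[( 559.5 + 465.2)/2] = -94.3/512.35 = -0.184053…
%ΔIncome = (34870 − 39230)/[( 39230 + 34870)/2] = -4360/37050 = -0.117678…
E_income = (-94.3/512.35) / (-4360/37050) = 1.5640…
E_income > 1 ⇒ normal good, luxury.

1.56; luxury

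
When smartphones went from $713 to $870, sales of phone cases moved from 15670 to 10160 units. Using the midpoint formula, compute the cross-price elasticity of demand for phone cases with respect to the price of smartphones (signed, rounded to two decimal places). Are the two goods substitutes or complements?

%ΔQ_{phone cases} = (10160 − 15670)/avg = -5510/12915 = -0.426635…
%ΔP_{smartphones} = (870 − 713)/avg = 157/791.5 = 0.198357…
E_cross = (-5510/12915) / (157/791.5) = -2.1508…
E_cross < 0 ⇒ the goods are complements.

-2.15; complements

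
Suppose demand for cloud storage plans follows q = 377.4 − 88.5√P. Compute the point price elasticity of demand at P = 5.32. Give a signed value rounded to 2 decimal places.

dq/dP = −88.5/(2√P) = -19.1848. At P = 5.32, q = 173.274.
Ed = (dq/dP)·(P/q) = (-19.1848) × (5.32/173.274) = -0.5890…

-0.59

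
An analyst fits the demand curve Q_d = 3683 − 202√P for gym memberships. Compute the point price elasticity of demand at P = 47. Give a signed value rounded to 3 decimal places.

dQ_d/dP = −202/(2√P) = -14.7324. At P = 47, Q_d = 2298.16.
Ed = (dQ_d/dP)·(P/Q_d) = (-14.7324) × (47/2298.16) = -0.30129…

-0.301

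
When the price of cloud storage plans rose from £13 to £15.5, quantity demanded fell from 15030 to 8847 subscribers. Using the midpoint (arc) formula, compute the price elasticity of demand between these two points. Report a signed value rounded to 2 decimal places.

%ΔQ = (8847 − 15030) / [(15030 + 8847)/2] = -6183/11938.5 = -0.517904…
%ΔP = (15.5 − 13) / [(13 + 15.5)/2] = 2.5/14.25 = 0.175438…
Arc Ed = %ΔQ / %ΔP = (-6183/11938.5) / (2.5/14.25) = -2.9520…

-2.95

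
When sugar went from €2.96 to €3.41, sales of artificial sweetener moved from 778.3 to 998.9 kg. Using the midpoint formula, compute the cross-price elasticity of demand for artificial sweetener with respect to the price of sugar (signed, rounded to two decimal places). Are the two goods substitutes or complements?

1.76; substitutes

%ΔQ_{artificial sweetener} = (998.9 − 778.3)/avg = 220.6/888.6 = 0.248255…
%ΔP_{sugar} = (3.41 − 2.96)/avg = 0.45/3.185 = 0.141287…
E_cross = (220.6/888.6) / (0.45/3.185) = 1.7570…
E_cross > 0 ⇒ the goods are substitutes.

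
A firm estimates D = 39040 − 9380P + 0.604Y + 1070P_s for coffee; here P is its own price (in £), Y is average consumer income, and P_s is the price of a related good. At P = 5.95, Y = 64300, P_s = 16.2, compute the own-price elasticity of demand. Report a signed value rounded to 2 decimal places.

-1.42

At the given values, D = 39040 − 9380(5.95) + 0.604(64300) + 1070(16.2) = 39400.2.
∂D/∂P = −9380.
E = (-9380) × (5.95/39400.2) = -1.4165…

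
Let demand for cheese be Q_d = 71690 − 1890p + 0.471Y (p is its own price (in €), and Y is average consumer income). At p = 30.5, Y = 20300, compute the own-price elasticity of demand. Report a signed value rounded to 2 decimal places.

At the given values, Q_d = 71690 − 1890(30.5) + 0.471(20300) = 23606.3.
∂Q_d/∂p = −1890.
E = (-1890) × (30.5/23606.3) = -2.4419…

-2.44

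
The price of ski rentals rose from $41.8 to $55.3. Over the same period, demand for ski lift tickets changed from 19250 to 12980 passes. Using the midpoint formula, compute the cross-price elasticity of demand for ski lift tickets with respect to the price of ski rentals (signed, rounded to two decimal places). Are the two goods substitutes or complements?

%ΔQ_{ski lift tickets} = (12980 − 19250)/avg = -6270/16115 = -0.389078…
%ΔP_{ski rentals} = (55.3 − 41.8)/avg = 13.5/48.55 = 0.278063…
E_cross = (-6270/16115) / (13.5/48.55) = -1.3992…
E_cross < 0 ⇒ the goods are complements.

-1.40; complements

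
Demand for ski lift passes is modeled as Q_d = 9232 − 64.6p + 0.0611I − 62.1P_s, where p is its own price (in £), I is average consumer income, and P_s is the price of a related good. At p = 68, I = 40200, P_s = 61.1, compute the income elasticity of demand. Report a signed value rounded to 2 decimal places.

0.70

At the given values, Q_d = 9232 − 64.6(68) + 0.0611(40200) − 62.1(61.1) = 3501.11.
∂Q_d/∂I = 0.0611.
E = (0.0611) × (40200/3501.11) = 0.7015…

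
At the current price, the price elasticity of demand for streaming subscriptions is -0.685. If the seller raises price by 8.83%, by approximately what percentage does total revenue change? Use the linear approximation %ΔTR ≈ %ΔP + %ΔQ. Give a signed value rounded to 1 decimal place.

%ΔQ ≈ Ed × %ΔP = (-0.685) × (+8.83%) = -6.0486%
%ΔTR ≈ %ΔP + %ΔQ = (+8.83%) + (-6.0486%) = +2.7815%

+2.8%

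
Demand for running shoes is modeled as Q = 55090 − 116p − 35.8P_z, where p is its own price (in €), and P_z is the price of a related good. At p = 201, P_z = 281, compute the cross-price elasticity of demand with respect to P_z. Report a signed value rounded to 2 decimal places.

-0.46

At the given values, Q = 55090 − 116(201) − 35.8(281) = 21714.2.
∂Q/∂P_z = -35.8.
E = (-35.8) × (281/21714.2) = -0.4632…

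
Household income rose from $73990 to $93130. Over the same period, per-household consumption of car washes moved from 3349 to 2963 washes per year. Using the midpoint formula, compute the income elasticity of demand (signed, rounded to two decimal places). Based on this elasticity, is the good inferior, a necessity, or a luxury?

-0.53; inferior

%ΔQ = (2963 − 3349)/[( 3349 + 2963)/2] = -386/3156 = -0.122306…
%ΔIncome = (93130 − 73990)/[( 73990 + 93130)/2] = 19140/83560 = 0.229056…
E_income = (-386/3156) / (19140/83560) = -0.5339…
E_income < 0 ⇒ inferior good.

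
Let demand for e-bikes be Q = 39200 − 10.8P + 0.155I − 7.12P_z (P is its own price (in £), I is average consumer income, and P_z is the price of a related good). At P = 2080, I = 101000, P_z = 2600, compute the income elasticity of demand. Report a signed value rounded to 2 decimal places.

1.13

At the given values, Q = 39200 − 10.8(2080) + 0.155(101000) − 7.12(2600) = 13879.
∂Q/∂I = 0.155.
E = (0.155) × (101000/13879) = 1.1279…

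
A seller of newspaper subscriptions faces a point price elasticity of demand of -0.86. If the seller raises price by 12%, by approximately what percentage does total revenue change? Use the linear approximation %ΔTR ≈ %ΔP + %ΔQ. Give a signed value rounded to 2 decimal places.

+1.68%

%ΔQ ≈ Ed × %ΔP = (-0.86) × (+12%) = -10.3200%
%ΔTR ≈ %ΔP + %ΔQ = (+12%) + (-10.3200%) = +1.6800%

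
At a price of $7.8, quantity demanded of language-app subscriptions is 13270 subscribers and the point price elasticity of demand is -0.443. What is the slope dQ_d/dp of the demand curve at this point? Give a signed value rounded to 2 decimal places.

Ed = (dQ_d/dp)·(p/Q_d) ⇒ dQ_d/dp = Ed·Q_d/p = (-0.443)·13270/7.8 = -753.6679…

-753.67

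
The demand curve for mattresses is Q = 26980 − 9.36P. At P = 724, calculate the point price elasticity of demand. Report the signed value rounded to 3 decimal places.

-0.335

dQ/dP = −9.36. At P = 724, Q = 26980 − 9.36(724) = 20203.36.
Ed = (dQ/dP)·(P/Q) = −9.36 × (724/20203.36) = -0.33542…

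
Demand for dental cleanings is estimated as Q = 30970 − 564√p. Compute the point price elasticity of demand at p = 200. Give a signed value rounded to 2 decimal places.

-0.17

dQ/dp = −564/(2√p) = -19.9404. At p = 200, Q = 22993.8.
Ed = (dQ/dp)·(p/Q) = (-19.9404) × (200/22993.8) = -0.1734…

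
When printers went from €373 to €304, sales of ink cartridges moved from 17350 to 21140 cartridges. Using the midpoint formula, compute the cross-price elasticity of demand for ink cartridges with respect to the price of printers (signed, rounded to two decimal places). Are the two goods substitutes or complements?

%ΔQ_{ink cartridges} = (21140 − 17350)/avg = 3790/19245 = 0.196934…
%ΔP_{printers} = (304 − 373)/avg = -69/338.5 = -0.203840…
E_cross = (3790/19245) / (-69/338.5) = -0.9661…
E_cross < 0 ⇒ the goods are complements.

-0.97; complements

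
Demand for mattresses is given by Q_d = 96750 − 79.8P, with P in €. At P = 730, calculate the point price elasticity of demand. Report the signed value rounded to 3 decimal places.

-1.513

dQ_d/dP = −79.8. At P = 730, Q_d = 96750 − 79.8(730) = 38496.
Ed = (dQ_d/dP)·(P/Q_d) = −79.8 × (730/38496) = -1.51324…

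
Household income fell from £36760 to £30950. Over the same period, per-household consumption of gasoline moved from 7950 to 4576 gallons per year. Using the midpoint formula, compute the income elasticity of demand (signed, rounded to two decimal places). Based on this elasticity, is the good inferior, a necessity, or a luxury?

3.14; luxury

%ΔQ = (4576 − 7950)/[( 7950 + 4576)/2] = -3374/6263 = -0.538719…
%ΔIncome = (30950 − 36760)/[( 36760 + 30950)/2] = -5810/33855 = -0.171614…
E_income = (-3374/6263) / (-5810/33855) = 3.1391…
E_income > 1 ⇒ normal good, luxury.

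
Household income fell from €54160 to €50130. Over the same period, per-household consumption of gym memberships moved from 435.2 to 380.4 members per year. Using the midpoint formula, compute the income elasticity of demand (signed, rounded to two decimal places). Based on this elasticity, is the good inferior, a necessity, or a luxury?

1.74; luxury

%ΔQ = (380.4 − 435.2)/[( 435.2 + 380.4)/2] = -54.8/407.8 = -0.134379…
%ΔIncome = (50130 − 54160)/[( 54160 + 50130)/2] = -4030/52145 = -0.077284…
E_income = (-54.8/407.8) / (-4030/52145) = 1.7387…
E_income > 1 ⇒ normal good, luxury.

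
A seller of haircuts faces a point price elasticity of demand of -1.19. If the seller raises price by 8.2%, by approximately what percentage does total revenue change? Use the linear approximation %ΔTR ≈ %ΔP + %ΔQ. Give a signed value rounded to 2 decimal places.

%ΔQ ≈ Ed × %ΔP = (-1.19) × (+8.2%) = -9.7580%
%ΔTR ≈ %ΔP + %ΔQ = (+8.2%) + (-9.7580%) = -1.5580%

-1.56%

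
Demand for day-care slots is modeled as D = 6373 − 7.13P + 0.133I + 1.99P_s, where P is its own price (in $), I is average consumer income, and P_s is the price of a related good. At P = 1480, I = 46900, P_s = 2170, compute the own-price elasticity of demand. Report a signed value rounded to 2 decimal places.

-1.65

At the given values, D = 6373 − 7.13(1480) + 0.133(46900) + 1.99(2170) = 6376.6.
∂D/∂P = −7.13.
E = (-7.13) × (1480/6376.6) = -1.6548…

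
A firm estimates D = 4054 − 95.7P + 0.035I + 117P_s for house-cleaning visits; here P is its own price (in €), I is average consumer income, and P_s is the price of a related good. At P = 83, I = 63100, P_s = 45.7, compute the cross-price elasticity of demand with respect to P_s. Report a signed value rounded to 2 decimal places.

1.46

At the given values, D = 4054 − 95.7(83) + 0.035(63100) + 117(45.7) = 3666.3.
∂D/∂P_s = 117.
E = (117) × (45.7/3666.3) = 1.4583…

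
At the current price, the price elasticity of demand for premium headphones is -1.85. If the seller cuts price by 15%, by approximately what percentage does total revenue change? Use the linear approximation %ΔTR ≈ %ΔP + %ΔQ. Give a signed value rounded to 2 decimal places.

+12.75%

%ΔQ ≈ Ed × %ΔP = (-1.85) × (-15%) = +27.7500%
%ΔTR ≈ %ΔP + %ΔQ = (-15%) + (+27.7500%) = +12.7500%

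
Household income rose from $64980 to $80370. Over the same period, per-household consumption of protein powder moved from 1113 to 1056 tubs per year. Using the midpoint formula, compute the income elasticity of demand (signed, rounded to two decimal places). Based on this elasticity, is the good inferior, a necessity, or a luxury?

-0.25; inferior

%ΔQ = (1056 − 1113)/[( 1113 + 1056)/2] = -57/1084.5 = -0.052558…
%ΔIncome = (80370 − 64980)/[( 64980 + 80370)/2] = 15390/72675 = 0.211764…
E_income = (-57/1084.5) / (15390/72675) = -0.2481…
E_income < 0 ⇒ inferior good.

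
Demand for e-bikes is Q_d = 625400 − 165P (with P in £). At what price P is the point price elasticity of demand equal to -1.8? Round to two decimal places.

2436.62

Ed = −165P/(625400 − 165P). Set this equal to -1.8:
165P = 1.8·(625400 − 165P) ⇒ 165P(1 + 1.8) = 1.8·625400
P = 1.8·625400 / (165·2.8) = 2436.6233…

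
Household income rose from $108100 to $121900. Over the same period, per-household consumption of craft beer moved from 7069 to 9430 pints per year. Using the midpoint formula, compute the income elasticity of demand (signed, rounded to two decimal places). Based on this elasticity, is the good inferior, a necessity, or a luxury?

2.38; luxury

%ΔQ = (9430 − 7069)/[( 7069 + 9430)/2] = 2361/8249.5 = 0.286199…
%ΔIncome = (121900 − 108100)/[( 108100 + 121900)/2] = 13800/115000 = 0.12
E_income = (2361/8249.5) / (13800/115000) = 2.3849…
E_income > 1 ⇒ normal good, luxury.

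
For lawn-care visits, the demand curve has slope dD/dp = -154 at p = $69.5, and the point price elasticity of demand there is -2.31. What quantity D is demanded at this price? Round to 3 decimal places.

Ed = (dD/dp)·(p/D) ⇒ D = (dD/dp)·p/Ed = (-154)·69.5/(-2.31) = 4633.33333…

4633.333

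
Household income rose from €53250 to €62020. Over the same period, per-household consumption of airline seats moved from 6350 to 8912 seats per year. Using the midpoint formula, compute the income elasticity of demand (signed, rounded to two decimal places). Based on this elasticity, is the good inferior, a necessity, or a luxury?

%ΔQ = (8912 − 6350)/[( 6350 + 8912)/2] = 2562/7631 = 0.335735…
%ΔIncome = (62020 − 53250)/[( 53250 + 62020)/2] = 8770/57635 = 0.152164…
E_income = (2562/7631) / (8770/57635) = 2.2064…
E_income > 1 ⇒ normal good, luxury.

2.21; luxury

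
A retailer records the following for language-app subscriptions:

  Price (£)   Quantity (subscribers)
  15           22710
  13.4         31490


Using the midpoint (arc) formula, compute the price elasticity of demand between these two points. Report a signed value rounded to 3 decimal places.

-2.875

%ΔQ = (31490 − 22710) / [(22710 + 31490)/2] = 8780/27100 = 0.323985…
%ΔP = (13.4 − 15) / [(15 + 13.4)/2] = -1.6/14.2 = -0.112676…
Arc Ed = %ΔQ / %ΔP = (8780/27100) / (-1.6/14.2) = -2.87536…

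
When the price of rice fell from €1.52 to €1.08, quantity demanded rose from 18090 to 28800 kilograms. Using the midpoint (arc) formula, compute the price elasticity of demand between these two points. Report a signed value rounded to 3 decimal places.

%ΔQ = (28800 − 18090) / [(18090 + 28800)/2] = 10710/23445 = 0.456813…
%ΔP = (1.08 − 1.52) / [(1.52 + 1.08)/2] = -0.44/1.3 = -0.338461…
Arc Ed = %ΔQ / %ΔP = (10710/23445) / (-0.44/1.3) = -1.34967…

-1.350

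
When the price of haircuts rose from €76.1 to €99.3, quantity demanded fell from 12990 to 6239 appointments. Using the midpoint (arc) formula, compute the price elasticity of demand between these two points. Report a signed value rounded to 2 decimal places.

-2.65

%ΔQ = (6239 − 12990) / [(12990 + 6239)/2] = -6751/9614.5 = -0.702168…
%ΔP = (99.3 − 76.1) / [(76.1 + 99.3)/2] = 23.2/87.7 = 0.264538…
Arc Ed = %ΔQ / %ΔP = (-6751/9614.5) / (23.2/87.7) = -2.6543…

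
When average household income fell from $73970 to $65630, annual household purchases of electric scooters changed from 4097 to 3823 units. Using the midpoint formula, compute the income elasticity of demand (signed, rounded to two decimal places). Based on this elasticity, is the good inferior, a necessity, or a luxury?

0.58; necessity

%ΔQ = (3823 − 4097)/[( 4097 + 3823)/2] = -274/3960 = -0.069191…
%ΔIncome = (65630 − 73970)/[( 73970 + 65630)/2] = -8340/69800 = -0.119484…
E_income = (-274/3960) / (-8340/69800) = 0.5790…
0 < E_income < 1 ⇒ normal good, necessity.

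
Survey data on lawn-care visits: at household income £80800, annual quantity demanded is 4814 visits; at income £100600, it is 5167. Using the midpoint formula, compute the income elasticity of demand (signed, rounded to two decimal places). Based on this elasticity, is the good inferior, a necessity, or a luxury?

0.32; necessity

%ΔQ = (5167 − 4814)/[( 4814 + 5167)/2] = 353/4990.5 = 0.070734…
%ΔIncome = (100600 − 80800)/[( 80800 + 100600)/2] = 19800/90700 = 0.218302…
E_income = (353/4990.5) / (19800/90700) = 0.3240…
0 < E_income < 1 ⇒ normal good, necessity.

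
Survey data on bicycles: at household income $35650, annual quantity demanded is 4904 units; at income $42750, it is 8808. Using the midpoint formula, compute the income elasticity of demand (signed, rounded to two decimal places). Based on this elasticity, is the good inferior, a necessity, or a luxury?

%ΔQ = (8808 − 4904)/[( 4904 + 8808)/2] = 3904/6856 = 0.569428…
%ΔIncome = (42750 − 35650)/[( 35650 + 42750)/2] = 7100/39200 = 0.181122…
E_income = (3904/6856) / (7100/39200) = 3.1438…
E_income > 1 ⇒ normal good, luxury.

3.14; luxury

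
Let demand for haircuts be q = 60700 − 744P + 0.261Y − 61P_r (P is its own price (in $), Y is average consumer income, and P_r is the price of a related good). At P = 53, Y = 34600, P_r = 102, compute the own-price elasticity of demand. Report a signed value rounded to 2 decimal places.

At the given values, q = 60700 − 744(53) + 0.261(34600) − 61(102) = 24076.6.
∂q/∂P = −744.
E = (-744) × (53/24076.6) = -1.6377…

-1.64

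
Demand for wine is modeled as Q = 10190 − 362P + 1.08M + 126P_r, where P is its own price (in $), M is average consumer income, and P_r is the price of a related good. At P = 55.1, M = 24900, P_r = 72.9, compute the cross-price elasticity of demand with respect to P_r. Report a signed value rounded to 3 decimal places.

0.349

At the given values, Q = 10190 − 362(55.1) + 1.08(24900) + 126(72.9) = 26321.2.
∂Q/∂P_r = 126.
E = (126) × (72.9/26321.2) = 0.34897…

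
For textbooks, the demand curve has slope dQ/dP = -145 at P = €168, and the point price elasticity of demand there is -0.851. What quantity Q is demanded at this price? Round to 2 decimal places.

28625.15

Ed = (dQ/dP)·(P/Q) ⇒ Q = (dQ/dP)·P/Ed = (-145)·168/(-0.851) = 28625.1468…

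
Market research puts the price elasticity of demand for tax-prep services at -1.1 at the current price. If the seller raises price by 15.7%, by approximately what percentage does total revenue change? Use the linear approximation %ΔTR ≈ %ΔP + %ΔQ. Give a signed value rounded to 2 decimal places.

-1.57%

%ΔQ ≈ Ed × %ΔP = (-1.1) × (+15.7%) = -17.2700%
%ΔTR ≈ %ΔP + %ΔQ = (+15.7%) + (-17.2700%) = -1.5700%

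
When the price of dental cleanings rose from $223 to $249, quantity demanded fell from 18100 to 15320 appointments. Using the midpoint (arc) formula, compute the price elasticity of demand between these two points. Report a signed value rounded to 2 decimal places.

%ΔQ = (15320 − 18100) / [(18100 + 15320)/2] = -2780/16710 = -0.166367…
%ΔP = (249 − 223) / [(223 + 249)/2] = 26/236 = 0.110169…
Arc Ed = %ΔQ / %ΔP = (-2780/16710) / (26/236) = -1.5101…

-1.51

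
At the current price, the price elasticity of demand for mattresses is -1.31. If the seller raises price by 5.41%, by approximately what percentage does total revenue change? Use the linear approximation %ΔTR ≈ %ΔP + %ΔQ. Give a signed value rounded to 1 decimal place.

%ΔQ ≈ Ed × %ΔP = (-1.31) × (+5.41%) = -7.0871%
%ΔTR ≈ %ΔP + %ΔQ = (+5.41%) + (-7.0871%) = -1.6771%

-1.7%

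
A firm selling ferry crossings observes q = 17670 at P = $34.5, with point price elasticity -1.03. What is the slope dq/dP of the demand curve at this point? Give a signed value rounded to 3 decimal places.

Ed = (dq/dP)·(P/q) ⇒ dq/dP = Ed·q/P = (-1.03)·17670/34.5 = -527.53913…

-527.539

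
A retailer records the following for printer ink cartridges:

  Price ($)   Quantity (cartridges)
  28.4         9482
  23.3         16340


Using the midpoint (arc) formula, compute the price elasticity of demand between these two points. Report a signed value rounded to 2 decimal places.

-2.69

%ΔQ = (16340 − 9482) / [(9482 + 16340)/2] = 6858/12911 = 0.531174…
%ΔP = (23.3 − 28.4) / [(28.4 + 23.3)/2] = -5.1/25.85 = -0.197292…
Arc Ed = %ΔQ / %ΔP = (6858/12911) / (-5.1/25.85) = -2.6923…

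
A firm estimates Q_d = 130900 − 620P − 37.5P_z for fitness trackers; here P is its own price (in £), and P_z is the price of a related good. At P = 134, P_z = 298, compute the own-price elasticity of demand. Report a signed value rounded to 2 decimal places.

At the given values, Q_d = 130900 − 620(134) − 37.5(298) = 36645.
∂Q_d/∂P = −620.
E = (-620) × (134/36645) = -2.2671…

-2.27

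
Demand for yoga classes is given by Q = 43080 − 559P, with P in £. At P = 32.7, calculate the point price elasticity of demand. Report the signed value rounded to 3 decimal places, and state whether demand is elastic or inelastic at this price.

dQ/dP = −559. At P = 32.7, Q = 43080 − 559(32.7) = 24800.7.
Ed = (dQ/dP)·(P/Q) = −559 × (32.7/24800.7) = -0.73704…
|Ed| = 0.737 < 1, so demand is inelastic.

-0.737; inelastic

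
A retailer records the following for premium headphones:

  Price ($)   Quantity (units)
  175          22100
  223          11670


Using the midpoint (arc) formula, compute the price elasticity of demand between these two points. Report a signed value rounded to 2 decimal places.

%ΔQ = (11670 − 22100) / [(22100 + 11670)/2] = -10430/16885 = -0.617708…
%ΔP = (223 − 175) / [(175 + 223)/2] = 48/199 = 0.241206…
Arc Ed = %ΔQ / %ΔP = (-10430/16885) / (48/199) = -2.5609…

-2.56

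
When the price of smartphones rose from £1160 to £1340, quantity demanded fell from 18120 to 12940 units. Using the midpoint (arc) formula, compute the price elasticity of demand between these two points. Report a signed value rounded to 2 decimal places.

-2.32

%ΔQ = (12940 − 18120) / [(18120 + 12940)/2] = -5180/15530 = -0.333547…
%ΔP = (1340 − 1160) / [(1160 + 1340)/2] = 180/1250 = 0.144
Arc Ed = %ΔQ / %ΔP = (-5180/15530) / (180/1250) = -2.3163…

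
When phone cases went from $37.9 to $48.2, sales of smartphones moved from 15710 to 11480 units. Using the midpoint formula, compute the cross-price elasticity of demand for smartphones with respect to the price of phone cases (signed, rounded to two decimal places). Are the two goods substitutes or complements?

%ΔQ_{smartphones} = (11480 − 15710)/avg = -4230/13595 = -0.311143…
%ΔP_{phone cases} = (48.2 − 37.9)/avg = 10.3/43.05 = 0.239256…
E_cross = (-4230/13595) / (10.3/43.05) = -1.3004…
E_cross < 0 ⇒ the goods are complements.

-1.30; complements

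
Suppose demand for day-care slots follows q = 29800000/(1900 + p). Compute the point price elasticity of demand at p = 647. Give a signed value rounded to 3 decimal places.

dq/dp = −29800000/(1900 + p)² = -4.59365. At p = 647, q = 11700.
Ed = (dq/dp)·(p/q) = (-4.59365) × (647/11700) = -0.25402…

-0.254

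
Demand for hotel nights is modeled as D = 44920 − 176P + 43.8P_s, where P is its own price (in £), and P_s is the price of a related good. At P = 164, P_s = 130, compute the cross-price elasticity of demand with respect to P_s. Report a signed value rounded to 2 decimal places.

At the given values, D = 44920 − 176(164) + 43.8(130) = 21750.
∂D/∂P_s = 43.8.
E = (43.8) × (130/21750) = 0.2617…

0.26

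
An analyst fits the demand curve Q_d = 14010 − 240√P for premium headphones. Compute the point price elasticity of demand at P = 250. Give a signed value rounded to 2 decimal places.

dQ_d/dP = −240/(2√P) = -7.58947. At P = 250, Q_d = 10215.3.
Ed = (dQ_d/dP)·(P/Q_d) = (-7.58947) × (250/10215.3) = -0.1857…

-0.19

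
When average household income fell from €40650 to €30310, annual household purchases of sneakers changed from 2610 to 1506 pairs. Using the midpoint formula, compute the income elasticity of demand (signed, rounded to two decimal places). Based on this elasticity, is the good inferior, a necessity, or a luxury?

1.84; luxury

%ΔQ = (1506 − 2610)/[( 2610 + 1506)/2] = -1104/2058 = -0.536443…
%ΔIncome = (30310 − 40650)/[( 40650 + 30310)/2] = -10340/35480 = -0.291431…
E_income = (-1104/2058) / (-10340/35480) = 1.8407…
E_income > 1 ⇒ normal good, luxury.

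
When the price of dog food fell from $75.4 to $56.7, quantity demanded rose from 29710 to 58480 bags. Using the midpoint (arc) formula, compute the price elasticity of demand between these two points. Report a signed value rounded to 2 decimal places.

%ΔQ = (58480 − 29710) / [(29710 + 58480)/2] = 28770/44095 = 0.652454…
%ΔP = (56.7 − 75.4) / [(75.4 + 56.7)/2] = -18.7/66.05 = -0.283118…
Arc Ed = %ΔQ / %ΔP = (28770/44095) / (-18.7/66.05) = -2.3045…

-2.30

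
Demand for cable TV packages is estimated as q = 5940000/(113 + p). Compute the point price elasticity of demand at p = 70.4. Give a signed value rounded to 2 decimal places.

dq/dp = −5940000/(113 + p)² = -176.599. At p = 70.4, q = 32388.2.
Ed = (dq/dp)·(p/q) = (-176.599) × (70.4/32388.2) = -0.3838…

-0.38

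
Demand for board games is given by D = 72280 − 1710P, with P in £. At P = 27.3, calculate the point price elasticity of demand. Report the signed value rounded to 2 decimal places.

dD/dP = −1710. At P = 27.3, D = 72280 − 1710(27.3) = 25597.
Ed = (dD/dP)·(P/D) = −1710 × (27.3/25597) = -1.8237…

-1.82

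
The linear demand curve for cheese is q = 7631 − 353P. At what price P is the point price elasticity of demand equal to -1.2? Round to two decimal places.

11.79

Ed = −353P/(7631 − 353P). Set this equal to -1.2:
353P = 1.2·(7631 − 353P) ⇒ 353P(1 + 1.2) = 1.2·7631
P = 1.2·7631 / (353·2.2) = 11.7913…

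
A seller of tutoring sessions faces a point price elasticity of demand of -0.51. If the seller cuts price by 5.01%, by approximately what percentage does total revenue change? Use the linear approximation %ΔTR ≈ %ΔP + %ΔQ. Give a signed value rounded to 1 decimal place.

%ΔQ ≈ Ed × %ΔP = (-0.51) × (-5.01%) = +2.5551%
%ΔTR ≈ %ΔP + %ΔQ = (-5.01%) + (+2.5551%) = -2.4549%

-2.5%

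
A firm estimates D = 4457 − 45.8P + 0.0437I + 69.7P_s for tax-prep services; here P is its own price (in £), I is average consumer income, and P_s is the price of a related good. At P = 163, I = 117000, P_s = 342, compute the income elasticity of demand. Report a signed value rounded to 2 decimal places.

At the given values, D = 4457 − 45.8(163) + 0.0437(117000) + 69.7(342) = 25941.9.
∂D/∂I = 0.0437.
E = (0.0437) × (117000/25941.9) = 0.1970…

0.20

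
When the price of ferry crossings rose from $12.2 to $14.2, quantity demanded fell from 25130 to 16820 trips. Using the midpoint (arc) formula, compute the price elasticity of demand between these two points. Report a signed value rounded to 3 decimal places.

-2.615

%ΔQ = (16820 − 25130) / [(25130 + 16820)/2] = -8310/20975 = -0.396185…
%ΔP = (14.2 − 12.2) / [(12.2 + 14.2)/2] = 2/13.2 = 0.151515…
Arc Ed = %ΔQ / %ΔP = (-8310/20975) / (2/13.2) = -2.61482…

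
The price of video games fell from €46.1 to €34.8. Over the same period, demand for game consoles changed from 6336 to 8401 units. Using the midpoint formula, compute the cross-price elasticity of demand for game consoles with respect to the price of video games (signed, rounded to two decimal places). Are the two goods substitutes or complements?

-1.00; complements

%ΔQ_{game consoles} = (8401 − 6336)/avg = 2065/7368.5 = 0.280246…
%ΔP_{video games} = (34.8 − 46.1)/avg = -11.3/40.45 = -0.279357…
E_cross = (2065/7368.5) / (-11.3/40.45) = -1.0031…
E_cross < 0 ⇒ the goods are complements.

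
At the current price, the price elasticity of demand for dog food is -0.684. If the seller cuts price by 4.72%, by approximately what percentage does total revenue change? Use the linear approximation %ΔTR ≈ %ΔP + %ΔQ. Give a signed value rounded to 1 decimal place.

%ΔQ ≈ Ed × %ΔP = (-0.684) × (-4.72%) = +3.2285%
%ΔTR ≈ %ΔP + %ΔQ = (-4.72%) + (+3.2285%) = -1.4915%

-1.5%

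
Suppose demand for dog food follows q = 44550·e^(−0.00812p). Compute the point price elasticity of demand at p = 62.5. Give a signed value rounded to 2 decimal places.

dq/dp = −0.00812·q = -217.771. At p = 62.5, q = 26819.
Ed = (dq/dp)·(p/q) = (-217.771) × (62.5/26819) = -0.5075

-0.51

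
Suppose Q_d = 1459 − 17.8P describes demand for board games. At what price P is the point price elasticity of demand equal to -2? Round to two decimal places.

Ed = −17.8P/(1459 − 17.8P). Set this equal to -2:
17.8P = 2·(1459 − 17.8P) ⇒ 17.8P(1 + 2) = 2·1459
P = 2·1459 / (17.8·3) = 54.6441…

54.64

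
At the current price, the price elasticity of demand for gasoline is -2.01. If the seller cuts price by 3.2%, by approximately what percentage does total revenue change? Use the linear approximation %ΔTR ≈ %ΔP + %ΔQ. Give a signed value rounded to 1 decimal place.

+3.2%

%ΔQ ≈ Ed × %ΔP = (-2.01) × (-3.2%) = +6.4320%
%ΔTR ≈ %ΔP + %ΔQ = (-3.2%) + (+6.4320%) = +3.2320%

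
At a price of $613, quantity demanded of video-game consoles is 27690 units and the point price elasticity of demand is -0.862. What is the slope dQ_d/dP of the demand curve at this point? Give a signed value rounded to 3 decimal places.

-38.938

Ed = (dQ_d/dP)·(P/Q_d) ⇒ dQ_d/dP = Ed·Q_d/P = (-0.862)·27690/613 = -38.93765…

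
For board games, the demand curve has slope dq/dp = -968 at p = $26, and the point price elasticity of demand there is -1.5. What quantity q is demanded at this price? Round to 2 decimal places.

16778.67

Ed = (dq/dp)·(p/q) ⇒ q = (dq/dp)·p/Ed = (-968)·26/(-1.5) = 16778.6666…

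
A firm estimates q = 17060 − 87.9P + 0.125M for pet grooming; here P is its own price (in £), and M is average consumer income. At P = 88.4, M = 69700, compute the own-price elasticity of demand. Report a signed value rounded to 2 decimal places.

At the given values, q = 17060 − 87.9(88.4) + 0.125(69700) = 18002.14.
∂q/∂P = −87.9.
E = (-87.9) × (88.4/18002.14) = -0.4316…

-0.43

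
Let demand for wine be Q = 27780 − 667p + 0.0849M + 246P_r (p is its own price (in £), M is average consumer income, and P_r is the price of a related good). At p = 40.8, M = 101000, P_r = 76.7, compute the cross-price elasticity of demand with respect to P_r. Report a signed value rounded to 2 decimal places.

0.67

At the given values, Q = 27780 − 667(40.8) + 0.0849(101000) + 246(76.7) = 28009.5.
∂Q/∂P_r = 246.
E = (246) × (76.7/28009.5) = 0.6736…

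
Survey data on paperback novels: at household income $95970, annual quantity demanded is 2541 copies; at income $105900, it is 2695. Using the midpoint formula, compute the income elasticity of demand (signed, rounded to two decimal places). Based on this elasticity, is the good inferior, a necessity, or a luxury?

0.60; necessity

%ΔQ = (2695 − 2541)/[( 2541 + 2695)/2] = 154/2618 = 0.058823…
%ΔIncome = (105900 − 95970)/[( 95970 + 105900)/2] = 9930/100935 = 0.098380…
E_income = (154/2618) / (9930/100935) = 0.5979…
0 < E_income < 1 ⇒ normal good, necessity.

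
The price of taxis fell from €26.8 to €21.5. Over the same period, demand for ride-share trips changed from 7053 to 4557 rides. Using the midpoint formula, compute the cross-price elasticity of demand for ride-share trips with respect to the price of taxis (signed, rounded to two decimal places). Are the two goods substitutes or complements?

%ΔQ_{ride-share trips} = (4557 − 7053)/avg = -2496/5805 = -0.429974…
%ΔP_{taxis} = (21.5 − 26.8)/avg = -5.3/24.15 = -0.219461…
E_cross = (-2496/5805) / (-5.3/24.15) = 1.9592…
E_cross > 0 ⇒ the goods are substitutes.

1.96; substitutes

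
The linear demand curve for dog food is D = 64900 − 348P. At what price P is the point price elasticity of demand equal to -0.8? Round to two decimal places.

82.89

Ed = −348P/(64900 − 348P). Set this equal to -0.8:
348P = 0.8·(64900 − 348P) ⇒ 348P(1 + 0.8) = 0.8·64900
P = 0.8·64900 / (348·1.8) = 82.8863…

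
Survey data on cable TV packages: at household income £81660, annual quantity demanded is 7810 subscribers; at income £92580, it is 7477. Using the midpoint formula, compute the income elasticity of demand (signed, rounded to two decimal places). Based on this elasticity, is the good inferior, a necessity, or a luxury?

%ΔQ = (7477 − 7810)/[( 7810 + 7477)/2] = -333/7643.5 = -0.043566…
%ΔIncome = (92580 − 81660)/[( 81660 + 92580)/2] = 10920/87120 = 0.125344…
E_income = (-333/7643.5) / (10920/87120) = -0.3475…
E_income < 0 ⇒ inferior good.

-0.35; inferior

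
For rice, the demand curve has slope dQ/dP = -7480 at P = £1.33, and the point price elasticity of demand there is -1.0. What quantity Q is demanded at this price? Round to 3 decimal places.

Ed = (dQ/dP)·(P/Q) ⇒ Q = (dQ/dP)·P/Ed = (-7480)·1.33/(-1.0) = 9948.4

9948.400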